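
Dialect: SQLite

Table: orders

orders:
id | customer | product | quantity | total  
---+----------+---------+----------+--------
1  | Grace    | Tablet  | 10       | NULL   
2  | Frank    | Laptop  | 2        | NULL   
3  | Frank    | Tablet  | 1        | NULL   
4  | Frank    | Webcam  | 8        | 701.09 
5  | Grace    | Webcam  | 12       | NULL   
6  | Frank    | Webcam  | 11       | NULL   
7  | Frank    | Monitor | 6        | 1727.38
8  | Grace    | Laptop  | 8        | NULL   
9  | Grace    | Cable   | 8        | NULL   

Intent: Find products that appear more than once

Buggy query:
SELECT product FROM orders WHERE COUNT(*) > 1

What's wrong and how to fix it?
Bug: WHERE can't reference COUNT(*); aggregates are computed after WHERE

Fix: Group first, then use HAVING for the count condition

Corrected query:
SELECT product FROM orders GROUP BY product HAVING COUNT(*) > 1

Result:
product
-------
Laptop 
Tablet 
Webcam 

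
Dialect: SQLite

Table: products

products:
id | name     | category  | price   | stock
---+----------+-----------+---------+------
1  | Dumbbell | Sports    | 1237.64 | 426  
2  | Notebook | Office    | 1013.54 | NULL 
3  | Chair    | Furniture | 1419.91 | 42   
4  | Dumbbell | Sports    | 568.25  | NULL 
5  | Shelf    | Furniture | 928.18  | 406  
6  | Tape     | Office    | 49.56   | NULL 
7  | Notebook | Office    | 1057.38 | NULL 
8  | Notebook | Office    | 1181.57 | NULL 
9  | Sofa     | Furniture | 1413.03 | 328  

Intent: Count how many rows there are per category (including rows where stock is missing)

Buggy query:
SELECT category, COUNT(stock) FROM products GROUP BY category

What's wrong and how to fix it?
Bug: COUNT(column) counts non-NULL values only; rows with NULL stock aren't counted

Fix: Use COUNT(*) to count all rows regardless of NULL

Corrected query:
SELECT category, COUNT(*) FROM products GROUP BY category

Result:
category  | COUNT(*)
----------+---------
Furniture | 3       
Office    | 4       
Sports    | 2       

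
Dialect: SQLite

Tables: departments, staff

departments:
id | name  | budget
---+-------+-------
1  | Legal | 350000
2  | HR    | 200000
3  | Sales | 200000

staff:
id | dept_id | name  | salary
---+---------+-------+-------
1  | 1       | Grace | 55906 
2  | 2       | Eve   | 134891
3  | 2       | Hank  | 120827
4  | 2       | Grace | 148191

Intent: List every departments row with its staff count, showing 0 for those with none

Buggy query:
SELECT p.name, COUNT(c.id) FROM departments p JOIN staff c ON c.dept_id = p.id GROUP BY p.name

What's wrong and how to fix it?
Bug: INNER JOIN drops departments rows that have no matching staff rows

Fix: Use LEFT JOIN so parents without children still appear (COUNT(c.id) gives 0)

Corrected query:
SELECT p.name, COUNT(c.id) FROM departments p LEFT JOIN staff c ON c.dept_id = p.id GROUP BY p.name

Result:
name  | COUNT(c.id)
------+------------
HR    | 3          
Legal | 1          
Sales | 0          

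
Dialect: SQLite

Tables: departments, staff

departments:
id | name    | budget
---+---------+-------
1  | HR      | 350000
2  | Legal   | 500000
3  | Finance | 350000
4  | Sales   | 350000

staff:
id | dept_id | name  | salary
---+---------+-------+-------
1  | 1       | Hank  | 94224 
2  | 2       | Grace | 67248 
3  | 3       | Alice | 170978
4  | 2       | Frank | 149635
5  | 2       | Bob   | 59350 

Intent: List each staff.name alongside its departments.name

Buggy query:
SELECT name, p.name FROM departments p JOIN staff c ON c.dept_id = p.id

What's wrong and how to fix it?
Bug: Both tables have a 'name' column; the unqualified reference is ambiguous

Fix: Prefix ambiguous columns with the table alias

Corrected query:
SELECT c.name, p.name FROM departments p JOIN staff c ON c.dept_id = p.id

Result:
name  | name   
------+--------
Hank  | HR     
Grace | Legal  
Alice | Finance
Frank | Legal  
Bob   | Legal  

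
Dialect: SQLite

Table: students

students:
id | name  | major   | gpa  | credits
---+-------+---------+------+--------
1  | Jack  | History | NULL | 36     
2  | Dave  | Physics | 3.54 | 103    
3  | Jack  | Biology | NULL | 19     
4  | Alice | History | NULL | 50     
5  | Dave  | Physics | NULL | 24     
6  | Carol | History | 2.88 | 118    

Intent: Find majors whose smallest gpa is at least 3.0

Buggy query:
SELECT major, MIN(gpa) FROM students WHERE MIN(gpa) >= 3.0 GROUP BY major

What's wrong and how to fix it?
Bug: Aggregates like MIN are computed per group after WHERE runs

Fix: Replace WHERE with HAVING after the GROUP BY

Corrected query:
SELECT major, MIN(gpa) FROM students GROUP BY major HAVING MIN(gpa) >= 3.0

Result:
major   | MIN(gpa)
--------+---------
Physics | 3.54    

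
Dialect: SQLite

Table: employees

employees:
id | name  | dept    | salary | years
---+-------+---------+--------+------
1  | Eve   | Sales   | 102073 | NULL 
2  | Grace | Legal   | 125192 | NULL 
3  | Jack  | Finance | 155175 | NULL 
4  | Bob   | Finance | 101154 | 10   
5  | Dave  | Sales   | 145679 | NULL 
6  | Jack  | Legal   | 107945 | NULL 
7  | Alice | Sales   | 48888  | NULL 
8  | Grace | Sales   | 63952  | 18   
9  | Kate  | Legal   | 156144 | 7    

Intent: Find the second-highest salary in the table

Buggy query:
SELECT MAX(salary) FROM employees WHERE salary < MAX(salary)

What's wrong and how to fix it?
Bug: The inner MAX is an aggregate inside WHERE, which is not allowed

Fix: Compute the overall MAX in a subquery, then take MAX of rows below it

Corrected query:
SELECT MAX(salary) FROM employees WHERE salary < (SELECT MAX(salary) FROM employees)

Result:
MAX(salary)
-----------
155175     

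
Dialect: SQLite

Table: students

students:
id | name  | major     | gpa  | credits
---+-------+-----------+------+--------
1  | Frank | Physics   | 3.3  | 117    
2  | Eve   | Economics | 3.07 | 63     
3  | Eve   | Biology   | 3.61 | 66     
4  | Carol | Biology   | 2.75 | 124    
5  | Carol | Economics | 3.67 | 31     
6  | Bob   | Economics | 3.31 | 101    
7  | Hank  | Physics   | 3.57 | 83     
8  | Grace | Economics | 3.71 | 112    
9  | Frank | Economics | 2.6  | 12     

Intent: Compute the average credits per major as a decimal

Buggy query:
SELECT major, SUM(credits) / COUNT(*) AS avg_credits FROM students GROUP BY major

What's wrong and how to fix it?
Bug: SUM(credits) and COUNT(*) are both integers; the division truncates the fractional part

Fix: Cast one side to REAL so the division keeps the fractional part

Corrected query:
SELECT major, SUM(credits) * 1.0 / COUNT(*) AS avg_credits FROM students GROUP BY major

Result:
major     | avg_credits
----------+------------
Biology   | 95         
Economics | 63.8       
Physics   | 100        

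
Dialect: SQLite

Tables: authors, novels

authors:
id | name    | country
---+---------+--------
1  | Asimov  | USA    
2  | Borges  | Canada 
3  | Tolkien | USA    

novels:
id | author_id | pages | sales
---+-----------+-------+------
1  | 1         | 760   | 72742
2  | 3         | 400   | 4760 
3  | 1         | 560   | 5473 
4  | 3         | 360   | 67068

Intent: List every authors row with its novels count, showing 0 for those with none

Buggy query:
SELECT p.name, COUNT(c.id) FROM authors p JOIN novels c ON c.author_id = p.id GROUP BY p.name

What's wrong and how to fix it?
Bug: INNER JOIN drops authors rows that have no matching novels rows

Fix: Switch to LEFT JOIN to retain unmatched parent rows

Corrected query:
SELECT p.name, COUNT(c.id) FROM authors p LEFT JOIN novels c ON c.author_id = p.id GROUP BY p.name

Result:
name    | COUNT(c.id)
--------+------------
Asimov  | 2          
Borges  | 0          
Tolkien | 2          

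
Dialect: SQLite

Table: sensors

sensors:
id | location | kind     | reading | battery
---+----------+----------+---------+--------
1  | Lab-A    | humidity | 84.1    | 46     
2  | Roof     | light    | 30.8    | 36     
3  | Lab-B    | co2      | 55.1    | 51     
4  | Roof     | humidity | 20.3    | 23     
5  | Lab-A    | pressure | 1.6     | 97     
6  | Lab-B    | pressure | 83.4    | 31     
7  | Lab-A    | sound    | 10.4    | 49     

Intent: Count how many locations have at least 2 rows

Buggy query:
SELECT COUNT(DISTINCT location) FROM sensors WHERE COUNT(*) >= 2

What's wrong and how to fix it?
Bug: COUNT(*) cannot appear in WHERE; the per-group count doesn't exist yet

Fix: Use a subquery that GROUPs and filters with HAVING, then count its rows

Corrected query:
SELECT COUNT(*) FROM (SELECT location FROM sensors GROUP BY location HAVING COUNT(*) >= 2)

Result:
COUNT(*)
--------
3       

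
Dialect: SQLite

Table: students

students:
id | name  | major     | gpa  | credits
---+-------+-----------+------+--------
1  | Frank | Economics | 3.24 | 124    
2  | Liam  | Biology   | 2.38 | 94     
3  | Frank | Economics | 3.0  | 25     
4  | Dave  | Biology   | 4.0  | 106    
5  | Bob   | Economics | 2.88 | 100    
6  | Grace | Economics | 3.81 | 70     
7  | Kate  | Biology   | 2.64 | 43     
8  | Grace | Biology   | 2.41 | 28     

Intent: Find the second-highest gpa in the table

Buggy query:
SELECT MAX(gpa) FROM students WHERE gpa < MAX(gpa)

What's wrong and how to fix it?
Bug: MAX(gpa) on the right of the comparison is an aggregate-in-WHERE error

Fix: Compute the overall MAX in a subquery, then take MAX of rows below it

Corrected query:
SELECT MAX(gpa) FROM students WHERE gpa < (SELECT MAX(gpa) FROM students)

Result:
MAX(gpa)
--------
3.81    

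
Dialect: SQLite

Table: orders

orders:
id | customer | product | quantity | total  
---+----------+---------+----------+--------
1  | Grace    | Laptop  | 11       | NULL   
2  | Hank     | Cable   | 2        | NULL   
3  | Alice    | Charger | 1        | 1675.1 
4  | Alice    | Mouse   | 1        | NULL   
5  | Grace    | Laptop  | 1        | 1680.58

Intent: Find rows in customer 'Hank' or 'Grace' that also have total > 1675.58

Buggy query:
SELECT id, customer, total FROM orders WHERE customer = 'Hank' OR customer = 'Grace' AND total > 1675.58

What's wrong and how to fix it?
Bug: Without parentheses, AND is evaluated before OR, so the total filter only applies to the 'Grace' branch

Fix: Add parentheses around the OR so the AND applies to both alternatives

Corrected query:
SELECT id, customer, total FROM orders WHERE (customer = 'Hank' OR customer = 'Grace') AND total > 1675.58

Result:
id | customer | total  
---+----------+--------
5  | Grace    | 1680.58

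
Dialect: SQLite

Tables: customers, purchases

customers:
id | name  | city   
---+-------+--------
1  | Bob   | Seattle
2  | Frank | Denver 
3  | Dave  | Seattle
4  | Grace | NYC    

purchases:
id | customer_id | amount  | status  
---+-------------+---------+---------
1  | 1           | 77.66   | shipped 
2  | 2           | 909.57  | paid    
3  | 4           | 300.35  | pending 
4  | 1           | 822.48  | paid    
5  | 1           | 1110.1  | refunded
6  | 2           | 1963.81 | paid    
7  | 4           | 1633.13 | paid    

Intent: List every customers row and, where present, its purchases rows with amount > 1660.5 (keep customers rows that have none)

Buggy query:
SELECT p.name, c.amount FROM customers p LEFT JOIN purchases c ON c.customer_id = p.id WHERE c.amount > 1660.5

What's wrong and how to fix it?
Bug: A WHERE condition on the right-hand table after LEFT JOIN drops unmatched parents

Fix: Move the right-table condition into the ON clause so unmatched parents are kept

Corrected query:
SELECT p.name, c.amount FROM customers p LEFT JOIN purchases c ON c.customer_id = p.id AND c.amount > 1660.5

Result:
name  | amount 
------+--------
Bob   | NULL   
Frank | 1963.81
Dave  | NULL   
Grace | NULL   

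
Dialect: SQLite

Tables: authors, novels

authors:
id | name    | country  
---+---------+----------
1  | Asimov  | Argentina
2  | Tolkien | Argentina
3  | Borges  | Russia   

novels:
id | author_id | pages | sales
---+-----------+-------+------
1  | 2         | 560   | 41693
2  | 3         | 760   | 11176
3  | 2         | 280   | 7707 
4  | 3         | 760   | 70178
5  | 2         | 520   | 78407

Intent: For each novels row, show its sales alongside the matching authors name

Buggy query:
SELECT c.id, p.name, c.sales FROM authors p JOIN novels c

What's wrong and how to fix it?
Bug: JOIN with no ON clause produces a cartesian product; every novels row pairs with every authors row

Fix: Specify the join condition linking the foreign key to the parent id

Corrected query:
SELECT c.id, p.name, c.sales FROM authors p JOIN novels c ON c.author_id = p.id

Result:
id | name    | sales
---+---------+------
1  | Tolkien | 41693
2  | Borges  | 11176
3  | Tolkien | 7707 
4  | Borges  | 70178
5  | Tolkien | 78407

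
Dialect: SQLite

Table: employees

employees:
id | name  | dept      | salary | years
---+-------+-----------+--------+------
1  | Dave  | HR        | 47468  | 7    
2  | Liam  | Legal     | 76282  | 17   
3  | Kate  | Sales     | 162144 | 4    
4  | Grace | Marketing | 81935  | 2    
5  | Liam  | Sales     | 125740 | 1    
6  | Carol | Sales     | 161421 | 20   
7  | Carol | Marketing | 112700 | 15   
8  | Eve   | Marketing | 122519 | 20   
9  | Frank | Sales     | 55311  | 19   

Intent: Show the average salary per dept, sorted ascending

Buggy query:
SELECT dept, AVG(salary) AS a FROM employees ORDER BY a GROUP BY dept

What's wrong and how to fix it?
Bug: ORDER BY appears before GROUP BY; SQL clause order requires GROUP BY first

Fix: Reorder: SELECT … FROM … GROUP BY … ORDER BY …

Corrected query:
SELECT dept, AVG(salary) AS a FROM employees GROUP BY dept ORDER BY a

Result:
dept      | a     
----------+-------
HR        | 47468 
Legal     | 76282 
Marketing | 105718
Sales     | 126154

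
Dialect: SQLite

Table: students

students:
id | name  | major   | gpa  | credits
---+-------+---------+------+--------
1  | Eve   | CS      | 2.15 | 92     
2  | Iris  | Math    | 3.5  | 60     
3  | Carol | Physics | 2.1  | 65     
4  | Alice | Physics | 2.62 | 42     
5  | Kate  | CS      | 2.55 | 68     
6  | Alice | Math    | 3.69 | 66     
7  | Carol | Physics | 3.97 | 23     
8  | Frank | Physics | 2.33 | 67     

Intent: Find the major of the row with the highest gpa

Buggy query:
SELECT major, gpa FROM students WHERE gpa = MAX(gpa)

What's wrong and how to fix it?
Bug: MAX(gpa) is an aggregate and cannot be used directly in WHERE

Fix: Use a subquery: WHERE gpa = (SELECT MAX(gpa) FROM students)

Corrected query:
SELECT major, gpa FROM students WHERE gpa = (SELECT MAX(gpa) FROM students)

Result:
major   | gpa 
--------+-----
Physics | 3.97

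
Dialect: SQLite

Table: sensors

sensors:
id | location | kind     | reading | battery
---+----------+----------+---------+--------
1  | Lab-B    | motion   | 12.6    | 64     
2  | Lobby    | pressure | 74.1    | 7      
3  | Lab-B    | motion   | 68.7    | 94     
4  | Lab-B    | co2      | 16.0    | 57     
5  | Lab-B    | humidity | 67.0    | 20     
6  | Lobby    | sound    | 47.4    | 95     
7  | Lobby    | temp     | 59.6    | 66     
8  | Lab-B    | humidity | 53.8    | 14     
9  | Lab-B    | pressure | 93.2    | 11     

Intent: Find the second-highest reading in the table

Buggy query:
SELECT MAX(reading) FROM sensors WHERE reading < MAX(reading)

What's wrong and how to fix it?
Bug: The inner MAX is an aggregate inside WHERE, which is not allowed

Fix: Put the inner MAX in a scalar subquery

Corrected query:
SELECT MAX(reading) FROM sensors WHERE reading < (SELECT MAX(reading) FROM sensors)

Result:
MAX(reading)
------------
74.1        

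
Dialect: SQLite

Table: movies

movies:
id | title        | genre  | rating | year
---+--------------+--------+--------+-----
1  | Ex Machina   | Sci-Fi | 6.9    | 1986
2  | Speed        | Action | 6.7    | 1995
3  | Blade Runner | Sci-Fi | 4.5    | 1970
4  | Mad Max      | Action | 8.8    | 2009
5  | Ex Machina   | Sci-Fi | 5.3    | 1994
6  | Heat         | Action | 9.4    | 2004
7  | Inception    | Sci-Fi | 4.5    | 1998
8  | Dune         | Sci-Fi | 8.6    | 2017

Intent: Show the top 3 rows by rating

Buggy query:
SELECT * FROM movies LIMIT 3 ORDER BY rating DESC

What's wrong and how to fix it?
Bug: LIMIT must come after ORDER BY

Fix: Sort with ORDER BY, then apply LIMIT

Corrected query:
SELECT * FROM movies ORDER BY rating DESC LIMIT 3

Result:
id | title   | genre  | rating | year
---+---------+--------+--------+-----
6  | Heat    | Action | 9.4    | 2004
4  | Mad Max | Action | 8.8    | 2009
8  | Dune    | Sci-Fi | 8.6    | 2017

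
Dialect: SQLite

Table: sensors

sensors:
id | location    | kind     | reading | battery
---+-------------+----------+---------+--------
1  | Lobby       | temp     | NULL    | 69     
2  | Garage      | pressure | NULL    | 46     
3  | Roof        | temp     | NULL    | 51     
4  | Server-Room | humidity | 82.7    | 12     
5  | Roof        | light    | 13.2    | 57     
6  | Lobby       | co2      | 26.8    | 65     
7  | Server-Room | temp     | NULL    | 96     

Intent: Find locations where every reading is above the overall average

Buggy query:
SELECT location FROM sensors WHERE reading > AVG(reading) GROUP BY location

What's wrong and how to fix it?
Bug: AVG() is an aggregate; it can't sit directly in WHERE

Fix: Compute the overall average in a scalar subquery and compare each group's MIN against it in HAVING

Corrected query:
SELECT location FROM sensors GROUP BY location HAVING MIN(reading) > (SELECT AVG(reading) FROM sensors)

Result:
location   
-----------
Server-Room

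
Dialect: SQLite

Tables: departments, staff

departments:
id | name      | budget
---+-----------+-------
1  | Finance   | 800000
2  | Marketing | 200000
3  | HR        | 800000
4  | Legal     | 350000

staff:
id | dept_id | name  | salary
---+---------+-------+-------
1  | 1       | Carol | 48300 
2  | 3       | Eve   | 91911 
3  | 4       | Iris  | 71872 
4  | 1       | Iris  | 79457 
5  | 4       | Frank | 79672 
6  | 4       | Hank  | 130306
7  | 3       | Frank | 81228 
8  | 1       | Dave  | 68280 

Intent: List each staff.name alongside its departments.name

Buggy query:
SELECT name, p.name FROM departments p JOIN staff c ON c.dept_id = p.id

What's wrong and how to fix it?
Bug: Both tables have a 'name' column; the unqualified reference is ambiguous

Fix: Qualify the column with its table alias (c.name)

Corrected query:
SELECT c.name, p.name FROM departments p JOIN staff c ON c.dept_id = p.id

Result:
name  | name   
------+--------
Carol | Finance
Eve   | HR     
Iris  | Legal  
Iris  | Finance
Frank | Legal  
Hank  | Legal  
Frank | HR     
Dave  | Finance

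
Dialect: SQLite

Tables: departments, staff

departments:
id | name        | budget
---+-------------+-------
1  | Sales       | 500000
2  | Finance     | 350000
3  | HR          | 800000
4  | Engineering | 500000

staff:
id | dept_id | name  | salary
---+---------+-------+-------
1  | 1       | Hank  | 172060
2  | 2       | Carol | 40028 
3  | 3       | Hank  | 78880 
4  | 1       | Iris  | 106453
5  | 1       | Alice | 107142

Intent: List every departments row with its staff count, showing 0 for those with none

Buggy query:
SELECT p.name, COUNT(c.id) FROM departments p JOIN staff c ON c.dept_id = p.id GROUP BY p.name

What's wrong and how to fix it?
Bug: INNER JOIN drops departments rows that have no matching staff rows

Fix: Switch to LEFT JOIN to retain unmatched parent rows

Corrected query:
SELECT p.name, COUNT(c.id) FROM departments p LEFT JOIN staff c ON c.dept_id = p.id GROUP BY p.name

Result:
name        | COUNT(c.id)
------------+------------
Engineering | 0          
Finance     | 1          
HR          | 1          
Sales       | 3          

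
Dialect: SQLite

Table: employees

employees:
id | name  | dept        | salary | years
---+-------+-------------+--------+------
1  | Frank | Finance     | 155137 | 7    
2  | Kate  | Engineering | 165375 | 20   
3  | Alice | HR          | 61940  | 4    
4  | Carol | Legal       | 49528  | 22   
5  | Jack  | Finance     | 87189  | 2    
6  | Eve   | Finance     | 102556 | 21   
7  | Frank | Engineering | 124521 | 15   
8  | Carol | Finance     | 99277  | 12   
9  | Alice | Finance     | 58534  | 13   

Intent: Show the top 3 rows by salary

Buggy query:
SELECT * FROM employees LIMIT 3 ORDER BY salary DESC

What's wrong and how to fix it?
Bug: LIMIT must come after ORDER BY

Fix: Swap the clauses: ORDER BY first, then LIMIT

Corrected query:
SELECT * FROM employees ORDER BY salary DESC LIMIT 3

Result:
id | name  | dept        | salary | years
---+-------+-------------+--------+------
2  | Kate  | Engineering | 165375 | 20   
1  | Frank | Finance     | 155137 | 7    
7  | Frank | Engineering | 124521 | 15   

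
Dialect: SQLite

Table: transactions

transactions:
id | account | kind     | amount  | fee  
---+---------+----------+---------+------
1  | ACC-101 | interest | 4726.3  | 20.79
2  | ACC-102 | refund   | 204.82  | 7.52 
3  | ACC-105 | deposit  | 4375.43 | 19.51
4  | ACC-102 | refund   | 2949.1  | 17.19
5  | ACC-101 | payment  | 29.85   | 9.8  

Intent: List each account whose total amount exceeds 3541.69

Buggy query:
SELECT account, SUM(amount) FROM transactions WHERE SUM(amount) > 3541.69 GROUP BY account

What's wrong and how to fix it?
Bug: Aggregate functions cannot appear in a WHERE clause

Fix: Move the aggregate condition to a HAVING clause

Corrected query:
SELECT account, SUM(amount) FROM transactions GROUP BY account HAVING SUM(amount) > 3541.69

Result:
account | SUM(amount)
--------+------------
ACC-101 | 4756.15    
ACC-105 | 4375.43    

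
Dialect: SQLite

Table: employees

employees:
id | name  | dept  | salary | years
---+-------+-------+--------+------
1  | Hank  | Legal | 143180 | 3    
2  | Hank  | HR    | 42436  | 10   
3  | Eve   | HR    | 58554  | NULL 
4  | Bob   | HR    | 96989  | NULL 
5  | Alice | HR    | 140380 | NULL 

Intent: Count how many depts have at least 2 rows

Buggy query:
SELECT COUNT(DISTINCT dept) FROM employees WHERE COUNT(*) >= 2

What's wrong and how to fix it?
Bug: WHERE filters individual rows, not groups, so a group-level COUNT is invalid there

Fix: Group first with HAVING COUNT(*) >= 2, then COUNT the resulting groups

Corrected query:
SELECT COUNT(*) FROM (SELECT dept FROM employees GROUP BY dept HAVING COUNT(*) >= 2)

Result:
COUNT(*)
--------
1       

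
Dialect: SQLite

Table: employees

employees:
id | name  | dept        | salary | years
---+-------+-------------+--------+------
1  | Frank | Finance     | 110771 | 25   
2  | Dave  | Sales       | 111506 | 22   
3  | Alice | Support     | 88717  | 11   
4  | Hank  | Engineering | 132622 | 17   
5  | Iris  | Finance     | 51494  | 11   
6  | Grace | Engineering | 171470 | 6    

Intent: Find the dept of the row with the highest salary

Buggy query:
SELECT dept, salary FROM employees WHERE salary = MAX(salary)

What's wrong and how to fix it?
Bug: MAX(salary) is an aggregate and cannot be used directly in WHERE

Fix: Wrap MAX in a scalar subquery so WHERE compares against a single value

Corrected query:
SELECT dept, salary FROM employees WHERE salary = (SELECT MAX(salary) FROM employees)

Result:
dept        | salary
------------+-------
Engineering | 171470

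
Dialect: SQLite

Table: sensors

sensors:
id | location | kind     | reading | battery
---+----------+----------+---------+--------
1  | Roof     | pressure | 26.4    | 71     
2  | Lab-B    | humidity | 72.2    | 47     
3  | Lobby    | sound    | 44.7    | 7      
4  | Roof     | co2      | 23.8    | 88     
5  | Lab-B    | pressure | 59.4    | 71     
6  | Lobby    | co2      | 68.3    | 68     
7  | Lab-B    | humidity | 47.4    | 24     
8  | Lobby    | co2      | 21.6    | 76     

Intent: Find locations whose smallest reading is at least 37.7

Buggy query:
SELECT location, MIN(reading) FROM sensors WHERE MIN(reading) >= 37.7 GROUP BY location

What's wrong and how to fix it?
Bug: Aggregates like MIN are computed per group after WHERE runs

Fix: Use HAVING for the per-group MIN condition

Corrected query:
SELECT location, MIN(reading) FROM sensors GROUP BY location HAVING MIN(reading) >= 37.7

Result:
location | MIN(reading)
---------+-------------
Lab-B    | 47.4        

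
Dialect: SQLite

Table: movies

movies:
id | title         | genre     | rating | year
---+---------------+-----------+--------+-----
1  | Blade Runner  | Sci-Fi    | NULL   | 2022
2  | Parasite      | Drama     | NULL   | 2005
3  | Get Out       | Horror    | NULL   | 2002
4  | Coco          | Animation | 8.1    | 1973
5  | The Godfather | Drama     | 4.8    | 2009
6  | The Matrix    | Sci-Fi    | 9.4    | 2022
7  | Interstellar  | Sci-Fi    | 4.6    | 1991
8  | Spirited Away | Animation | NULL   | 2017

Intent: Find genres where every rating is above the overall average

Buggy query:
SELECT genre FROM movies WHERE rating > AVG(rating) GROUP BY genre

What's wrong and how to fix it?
Bug: AVG() is an aggregate; it can't sit directly in WHERE

Fix: Use a subquery for AVG and a HAVING MIN(...) filter so the condition holds for every row in the group

Corrected query:
SELECT genre FROM movies GROUP BY genre HAVING MIN(rating) > (SELECT AVG(rating) FROM movies)

Result:
genre    
---------
Animation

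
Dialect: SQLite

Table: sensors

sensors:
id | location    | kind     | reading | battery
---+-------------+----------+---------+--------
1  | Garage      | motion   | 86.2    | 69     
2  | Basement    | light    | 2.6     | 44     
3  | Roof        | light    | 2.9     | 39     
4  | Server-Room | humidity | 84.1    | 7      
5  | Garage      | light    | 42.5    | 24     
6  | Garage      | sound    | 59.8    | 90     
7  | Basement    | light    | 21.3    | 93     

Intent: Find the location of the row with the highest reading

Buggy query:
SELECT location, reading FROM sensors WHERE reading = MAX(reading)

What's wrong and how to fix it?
Bug: MAX(reading) is an aggregate and cannot be used directly in WHERE

Fix: Use a subquery: WHERE reading = (SELECT MAX(reading) FROM sensors)

Corrected query:
SELECT location, reading FROM sensors WHERE reading = (SELECT MAX(reading) FROM sensors)

Result:
location | reading
---------+--------
Garage   | 86.2   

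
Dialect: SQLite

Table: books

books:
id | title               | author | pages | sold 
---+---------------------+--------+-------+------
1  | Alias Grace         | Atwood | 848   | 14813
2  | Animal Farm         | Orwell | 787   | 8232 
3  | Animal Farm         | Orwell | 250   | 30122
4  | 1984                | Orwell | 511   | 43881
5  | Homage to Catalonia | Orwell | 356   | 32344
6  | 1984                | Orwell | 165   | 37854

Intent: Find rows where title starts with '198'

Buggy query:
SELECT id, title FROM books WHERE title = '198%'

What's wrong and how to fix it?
Bug: '=' compares the literal string including the % character; pattern matching needs LIKE

Fix: Replace '=' with LIKE so '198%' is treated as a pattern

Corrected query:
SELECT id, title FROM books WHERE title LIKE '198%'

Result:
id | title
---+------
4  | 1984 
6  | 1984 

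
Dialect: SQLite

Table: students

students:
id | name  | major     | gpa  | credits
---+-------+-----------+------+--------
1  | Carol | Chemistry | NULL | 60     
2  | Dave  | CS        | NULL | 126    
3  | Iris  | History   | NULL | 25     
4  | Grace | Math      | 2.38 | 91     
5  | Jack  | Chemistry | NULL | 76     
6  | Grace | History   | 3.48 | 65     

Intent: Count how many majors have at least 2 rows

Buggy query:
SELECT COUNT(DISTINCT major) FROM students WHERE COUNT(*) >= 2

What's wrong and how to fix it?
Bug: COUNT(*) cannot appear in WHERE; the per-group count doesn't exist yet

Fix: Use a subquery that GROUPs and filters with HAVING, then count its rows

Corrected query:
SELECT COUNT(*) FROM (SELECT major FROM students GROUP BY major HAVING COUNT(*) >= 2)

Result:
COUNT(*)
--------
2       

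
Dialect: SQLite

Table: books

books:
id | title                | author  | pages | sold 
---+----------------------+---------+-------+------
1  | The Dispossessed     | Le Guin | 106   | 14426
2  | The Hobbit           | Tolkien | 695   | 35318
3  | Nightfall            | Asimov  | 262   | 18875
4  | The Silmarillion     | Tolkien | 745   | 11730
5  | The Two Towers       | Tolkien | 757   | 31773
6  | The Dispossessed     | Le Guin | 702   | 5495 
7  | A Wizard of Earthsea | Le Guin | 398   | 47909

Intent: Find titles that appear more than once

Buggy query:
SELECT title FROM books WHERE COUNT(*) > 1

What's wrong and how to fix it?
Bug: WHERE can't reference COUNT(*); aggregates are computed after WHERE

Fix: Group first, then use HAVING for the count condition

Corrected query:
SELECT title FROM books GROUP BY title HAVING COUNT(*) > 1

Result:
title           
----------------
The Dispossessed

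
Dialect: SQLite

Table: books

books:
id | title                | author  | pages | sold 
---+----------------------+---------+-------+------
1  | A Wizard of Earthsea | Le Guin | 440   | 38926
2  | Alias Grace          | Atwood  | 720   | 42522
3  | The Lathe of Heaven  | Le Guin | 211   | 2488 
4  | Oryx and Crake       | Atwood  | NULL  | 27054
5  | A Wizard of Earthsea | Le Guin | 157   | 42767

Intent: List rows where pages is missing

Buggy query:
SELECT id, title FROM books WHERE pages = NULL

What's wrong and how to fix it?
Bug: Comparing to NULL with '=' never matches; NULL = NULL is unknown, not true

Fix: Use IS NULL to test for NULL

Corrected query:
SELECT id, title FROM books WHERE pages IS NULL

Result:
id | title         
---+---------------
4  | Oryx and Crake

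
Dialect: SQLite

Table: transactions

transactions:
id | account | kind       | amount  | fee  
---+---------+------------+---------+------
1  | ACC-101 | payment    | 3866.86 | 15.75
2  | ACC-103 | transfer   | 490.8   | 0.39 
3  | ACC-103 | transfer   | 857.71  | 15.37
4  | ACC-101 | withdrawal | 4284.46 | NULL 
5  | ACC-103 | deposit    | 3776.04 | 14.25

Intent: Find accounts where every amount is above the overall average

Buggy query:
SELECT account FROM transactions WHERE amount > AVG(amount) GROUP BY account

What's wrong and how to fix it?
Bug: WHERE evaluates per row before aggregation, so AVG() is unavailable

Fix: Use a subquery for AVG and a HAVING MIN(...) filter so the condition holds for every row in the group

Corrected query:
SELECT account FROM transactions GROUP BY account HAVING MIN(amount) > (SELECT AVG(amount) FROM transactions)

Result:
account
-------
ACC-101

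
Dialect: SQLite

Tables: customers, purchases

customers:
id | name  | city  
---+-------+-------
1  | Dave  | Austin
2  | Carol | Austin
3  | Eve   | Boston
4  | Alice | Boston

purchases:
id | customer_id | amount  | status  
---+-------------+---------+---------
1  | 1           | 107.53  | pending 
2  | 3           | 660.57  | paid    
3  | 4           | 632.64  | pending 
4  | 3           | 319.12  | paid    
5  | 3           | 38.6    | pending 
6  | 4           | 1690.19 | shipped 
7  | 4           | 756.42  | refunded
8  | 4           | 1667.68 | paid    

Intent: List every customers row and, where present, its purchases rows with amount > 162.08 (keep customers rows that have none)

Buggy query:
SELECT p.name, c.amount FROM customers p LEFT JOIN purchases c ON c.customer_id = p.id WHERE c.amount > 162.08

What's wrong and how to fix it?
Bug: A WHERE condition on the right-hand table after LEFT JOIN drops unmatched parents

Fix: Put 'c.amount > 162.08' in the JOIN's ON clause instead of WHERE

Corrected query:
SELECT p.name, c.amount FROM customers p LEFT JOIN purchases c ON c.customer_id = p.id AND c.amount > 162.08

Result:
name  | amount 
------+--------
Dave  | NULL   
Carol | NULL   
Eve   | 319.12 
Eve   | 660.57 
Alice | 632.64 
Alice | 756.42 
Alice | 1667.68
Alice | 1690.19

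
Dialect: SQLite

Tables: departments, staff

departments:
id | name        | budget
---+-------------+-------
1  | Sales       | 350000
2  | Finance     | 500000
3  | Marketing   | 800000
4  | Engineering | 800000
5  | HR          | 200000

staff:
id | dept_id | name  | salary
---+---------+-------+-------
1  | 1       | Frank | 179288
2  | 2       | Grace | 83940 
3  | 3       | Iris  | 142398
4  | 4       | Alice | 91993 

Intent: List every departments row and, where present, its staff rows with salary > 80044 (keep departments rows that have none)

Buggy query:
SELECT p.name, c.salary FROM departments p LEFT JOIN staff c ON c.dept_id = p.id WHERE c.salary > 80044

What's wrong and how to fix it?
Bug: A WHERE condition on the right-hand table after LEFT JOIN drops unmatched parents

Fix: Move the right-table condition into the ON clause so unmatched parents are kept

Corrected query:
SELECT p.name, c.salary FROM departments p LEFT JOIN staff c ON c.dept_id = p.id AND c.salary > 80044

Result:
name        | salary
------------+-------
Sales       | 179288
Finance     | 83940 
Marketing   | 142398
Engineering | 91993 
HR          | NULL  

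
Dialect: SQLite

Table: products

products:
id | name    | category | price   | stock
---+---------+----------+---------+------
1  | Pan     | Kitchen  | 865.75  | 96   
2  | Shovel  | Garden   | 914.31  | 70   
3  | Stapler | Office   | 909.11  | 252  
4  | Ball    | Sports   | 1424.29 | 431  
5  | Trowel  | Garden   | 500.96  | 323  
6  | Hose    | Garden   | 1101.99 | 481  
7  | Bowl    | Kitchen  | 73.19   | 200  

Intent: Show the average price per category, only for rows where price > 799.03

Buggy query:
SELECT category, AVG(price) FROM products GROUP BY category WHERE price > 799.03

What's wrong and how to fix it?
Bug: Row-level WHERE must come before GROUP BY in the clause order

Fix: Place WHERE between FROM and GROUP BY

Corrected query:
SELECT category, AVG(price) FROM products WHERE price > 799.03 GROUP BY category

Result:
category | AVG(price)
---------+-----------
Garden   | 1008.15   
Kitchen  | 865.75    
Office   | 909.11    
Sports   | 1424.29   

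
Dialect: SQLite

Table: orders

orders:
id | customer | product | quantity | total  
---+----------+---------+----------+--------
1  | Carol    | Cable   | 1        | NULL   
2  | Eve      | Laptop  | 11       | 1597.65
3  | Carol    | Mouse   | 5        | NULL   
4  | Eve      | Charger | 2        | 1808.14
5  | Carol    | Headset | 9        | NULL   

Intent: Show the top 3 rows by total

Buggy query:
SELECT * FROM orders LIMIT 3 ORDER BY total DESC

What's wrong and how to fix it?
Bug: ORDER BY cannot follow LIMIT; LIMIT is the final clause

Fix: Swap the clauses: ORDER BY first, then LIMIT

Corrected query:
SELECT * FROM orders ORDER BY total DESC LIMIT 3

Result:
id | customer | product | quantity | total  
---+----------+---------+----------+--------
4  | Eve      | Charger | 2        | 1808.14
2  | Eve      | Laptop  | 11       | 1597.65
1  | Carol    | Cable   | 1        | NULL   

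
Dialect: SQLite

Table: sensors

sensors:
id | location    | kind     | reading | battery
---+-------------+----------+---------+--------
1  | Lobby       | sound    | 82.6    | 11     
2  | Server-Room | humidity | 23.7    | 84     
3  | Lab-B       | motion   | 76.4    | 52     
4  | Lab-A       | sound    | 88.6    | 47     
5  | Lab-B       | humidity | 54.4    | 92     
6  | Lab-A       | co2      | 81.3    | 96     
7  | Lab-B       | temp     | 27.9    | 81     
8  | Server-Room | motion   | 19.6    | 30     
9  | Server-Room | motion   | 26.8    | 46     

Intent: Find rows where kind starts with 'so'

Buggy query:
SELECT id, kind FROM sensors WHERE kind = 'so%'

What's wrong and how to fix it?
Bug: '=' compares the literal string including the % character; pattern matching needs LIKE

Fix: Use LIKE for wildcard pattern matching

Corrected query:
SELECT id, kind FROM sensors WHERE kind LIKE 'so%'

Result:
id | kind 
---+------
1  | sound
4  | sound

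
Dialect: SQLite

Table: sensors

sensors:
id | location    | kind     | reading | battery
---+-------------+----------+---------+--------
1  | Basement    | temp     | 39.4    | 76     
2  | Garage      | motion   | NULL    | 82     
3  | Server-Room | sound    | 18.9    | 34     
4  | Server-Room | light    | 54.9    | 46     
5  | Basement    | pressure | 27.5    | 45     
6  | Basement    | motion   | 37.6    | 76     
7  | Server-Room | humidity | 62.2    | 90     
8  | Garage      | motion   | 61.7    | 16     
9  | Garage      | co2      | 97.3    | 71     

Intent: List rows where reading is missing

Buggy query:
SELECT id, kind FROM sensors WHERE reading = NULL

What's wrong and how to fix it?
Bug: '= NULL' is always unknown in SQL three-valued logic, so no rows match

Fix: Use IS NULL to test for NULL

Corrected query:
SELECT id, kind FROM sensors WHERE reading IS NULL

Result:
id | kind  
---+-------
2  | motion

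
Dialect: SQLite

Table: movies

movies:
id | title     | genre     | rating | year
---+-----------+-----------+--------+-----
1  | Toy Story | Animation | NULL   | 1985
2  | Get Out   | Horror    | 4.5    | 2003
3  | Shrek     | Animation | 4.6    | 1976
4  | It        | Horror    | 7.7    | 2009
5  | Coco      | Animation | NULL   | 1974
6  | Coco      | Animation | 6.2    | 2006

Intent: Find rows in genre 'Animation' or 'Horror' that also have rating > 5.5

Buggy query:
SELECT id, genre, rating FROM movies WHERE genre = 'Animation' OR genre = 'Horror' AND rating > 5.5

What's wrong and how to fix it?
Bug: Without parentheses, AND is evaluated before OR, so the rating filter only applies to the 'Horror' branch

Fix: Add parentheses around the OR so the AND applies to both alternatives

Corrected query:
SELECT id, genre, rating FROM movies WHERE (genre = 'Animation' OR genre = 'Horror') AND rating > 5.5

Result:
id | genre     | rating
---+-----------+-------
4  | Horror    | 7.7   
6  | Animation | 6.2   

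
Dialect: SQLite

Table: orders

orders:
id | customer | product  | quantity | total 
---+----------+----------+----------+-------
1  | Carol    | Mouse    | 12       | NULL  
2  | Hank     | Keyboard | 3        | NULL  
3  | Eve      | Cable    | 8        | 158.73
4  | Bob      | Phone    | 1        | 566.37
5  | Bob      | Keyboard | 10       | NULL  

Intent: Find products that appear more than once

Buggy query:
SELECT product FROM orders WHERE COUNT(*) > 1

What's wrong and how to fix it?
Bug: WHERE can't reference COUNT(*); aggregates are computed after WHERE

Fix: GROUP BY product, then filter groups with HAVING COUNT(*) > 1

Corrected query:
SELECT product FROM orders GROUP BY product HAVING COUNT(*) > 1

Result:
product 
--------
Keyboard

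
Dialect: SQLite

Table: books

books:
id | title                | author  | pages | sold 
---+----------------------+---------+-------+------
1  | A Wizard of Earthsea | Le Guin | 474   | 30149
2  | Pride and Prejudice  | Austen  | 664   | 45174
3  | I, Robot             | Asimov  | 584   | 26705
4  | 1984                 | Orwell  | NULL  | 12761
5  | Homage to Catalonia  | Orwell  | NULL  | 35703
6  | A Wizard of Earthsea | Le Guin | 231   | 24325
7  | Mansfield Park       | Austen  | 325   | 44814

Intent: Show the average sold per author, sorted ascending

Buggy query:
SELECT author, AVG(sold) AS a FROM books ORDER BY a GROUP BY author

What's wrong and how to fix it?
Bug: ORDER BY appears before GROUP BY; SQL clause order requires GROUP BY first

Fix: Move ORDER BY to the end, after GROUP BY

Corrected query:
SELECT author, AVG(sold) AS a FROM books GROUP BY author ORDER BY a

Result:
author  | a    
--------+------
Orwell  | 24232
Asimov  | 26705
Le Guin | 27237
Austen  | 44994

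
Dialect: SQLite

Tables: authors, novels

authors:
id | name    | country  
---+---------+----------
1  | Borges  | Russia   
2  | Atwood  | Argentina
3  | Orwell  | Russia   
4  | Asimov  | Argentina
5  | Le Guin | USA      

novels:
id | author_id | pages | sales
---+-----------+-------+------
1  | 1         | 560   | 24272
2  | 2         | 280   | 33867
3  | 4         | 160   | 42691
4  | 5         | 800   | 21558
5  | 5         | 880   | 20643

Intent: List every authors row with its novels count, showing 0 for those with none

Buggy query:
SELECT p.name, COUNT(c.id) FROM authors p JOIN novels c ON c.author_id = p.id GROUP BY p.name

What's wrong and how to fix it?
Bug: INNER JOIN drops authors rows that have no matching novels rows

Fix: Use LEFT JOIN so parents without children still appear (COUNT(c.id) gives 0)

Corrected query:
SELECT p.name, COUNT(c.id) FROM authors p LEFT JOIN novels c ON c.author_id = p.id GROUP BY p.name

Result:
name    | COUNT(c.id)
--------+------------
Asimov  | 1          
Atwood  | 1          
Borges  | 1          
Le Guin | 2          
Orwell  | 0          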